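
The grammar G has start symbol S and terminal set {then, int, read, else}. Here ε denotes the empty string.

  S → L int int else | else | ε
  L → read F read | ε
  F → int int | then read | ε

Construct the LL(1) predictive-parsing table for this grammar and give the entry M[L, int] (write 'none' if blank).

L → ε

FIRST(L) = {ε, read}
FIRST(F) = {ε, int, then}
FIRST(S) = {ε, else, int, read}  (via L int int else)
FOLLOW(S) includes $ since S is the start symbol.
FOLLOW(L): in S→L int int else, L is followed by int int else with FIRST {int}. Thus FOLLOW(L) = {int}.
For L → read F read: FIRST(read F read) = {read}, so it goes in M[L, t] for t ∈ {read}.
For L → ε: FIRST(ε) = {ε}, so it goes in M[L, t] for t ∈ {}; since ε ∈ FIRST, also for every t ∈ FOLLOW(L) = {int}.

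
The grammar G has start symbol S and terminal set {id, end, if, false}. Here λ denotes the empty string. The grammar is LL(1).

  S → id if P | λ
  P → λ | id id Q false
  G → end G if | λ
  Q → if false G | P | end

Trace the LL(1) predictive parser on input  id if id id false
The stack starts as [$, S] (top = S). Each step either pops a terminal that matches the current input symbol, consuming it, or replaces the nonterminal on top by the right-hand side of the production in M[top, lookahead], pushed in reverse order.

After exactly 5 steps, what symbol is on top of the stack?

step 1: stack=$ S  input=id if id id false $  — expand S → id if P
step 2: stack=$ P if id  input=id if id id false $  — match id
step 3: stack=$ P if  input=if id id false $  — match if
step 4: stack=$ P  input=id id false $  — expand P → id id Q false
step 5: stack=$ false Q id id  input=id id false $  — match id
Stack after step 5: $ false Q id (top = id).

id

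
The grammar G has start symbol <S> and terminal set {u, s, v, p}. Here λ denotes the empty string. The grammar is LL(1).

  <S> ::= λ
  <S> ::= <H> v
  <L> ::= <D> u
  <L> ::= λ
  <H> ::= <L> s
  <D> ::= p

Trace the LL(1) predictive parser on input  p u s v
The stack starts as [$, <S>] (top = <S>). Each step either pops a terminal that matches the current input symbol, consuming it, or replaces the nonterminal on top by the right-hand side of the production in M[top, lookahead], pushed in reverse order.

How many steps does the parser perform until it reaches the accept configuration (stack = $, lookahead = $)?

     Stack        Input      Action
  1  $ <S>        p u s v $  expand <S> ::= <H> v
  2  $ v <H>      p u s v $  expand <H> ::= <L> s
  3  $ v s <L>    p u s v $  expand <L> ::= <D> u
  4  $ v s u <D>  p u s v $  expand <D> ::= p
  5  $ v s u p    p u s v $  match p
  6  $ v s u      u s v $    match u
  7  $ v s        s v $      match s
  8  $ v          v $        match v
Accept reached after 8 steps.

8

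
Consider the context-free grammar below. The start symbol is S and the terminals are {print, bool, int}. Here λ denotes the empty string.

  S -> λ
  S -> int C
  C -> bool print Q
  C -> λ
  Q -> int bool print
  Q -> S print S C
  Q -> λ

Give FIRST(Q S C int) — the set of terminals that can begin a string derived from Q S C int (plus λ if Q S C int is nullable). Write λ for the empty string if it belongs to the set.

FIRST(S) = {λ, int}
FIRST(C) = {λ, bool}
FIRST(Q) = {λ, int, print}  (via S print S C)
FIRST(Q S C int): take FIRST of each symbol in turn, carrying on past any symbol whose FIRST contains λ; result {bool, int, print}.

{bool, int, print}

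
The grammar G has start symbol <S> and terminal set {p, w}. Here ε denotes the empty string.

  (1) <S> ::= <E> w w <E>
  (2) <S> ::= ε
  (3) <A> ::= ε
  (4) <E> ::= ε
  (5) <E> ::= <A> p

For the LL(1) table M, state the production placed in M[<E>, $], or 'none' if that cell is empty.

<E> ::= ε

FIRST(<A>) = {ε}
FIRST(<E>) = {ε, p}  (via <A> p)
FIRST(<S>) = {ε, p, w}  (via <E> w w <E>)
FOLLOW(<S>) includes $ since <S> is the start symbol.
FOLLOW(<S>): <S> appears on no right-hand side. Thus FOLLOW(<S>) = {$}.
FOLLOW(<E>): in <S>::=<E> w w <E> (occurrence 1), <E> is followed by w w <E> with FIRST {w}; in <S>::=<E> w w <E> (occurrence 2), the suffix after <E> is empty, so FOLLOW(<E>) ⊇ FOLLOW(<S>) = {$}. Thus FOLLOW(<E>) = {$, w}.
For <E> ::= ε: FIRST(ε) = {ε}, so it goes in M[<E>, t] for t ∈ {}; since ε ∈ FIRST, also for every t ∈ FOLLOW(<E>) = {$, w}.
For <E> ::= <A> p: FIRST(<A> p) = {p}, so it goes in M[<E>, t] for t ∈ {p}.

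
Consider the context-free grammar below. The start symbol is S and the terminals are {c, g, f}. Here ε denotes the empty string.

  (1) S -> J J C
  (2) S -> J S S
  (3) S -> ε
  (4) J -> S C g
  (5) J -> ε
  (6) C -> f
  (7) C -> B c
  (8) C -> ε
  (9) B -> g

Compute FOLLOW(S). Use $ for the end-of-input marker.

{$, f, g}

FIRST(B): from B->g we get {g}. So FIRST(B) = {g}.
FIRST(C): from C->f we get {f}; from C->B c we get {g}; from C->ε we get {ε}. So FIRST(C) = {ε, f, g}.
FIRST(S): from S->J J C we get {ε, f, g}; from S->J S S we get {ε, f, g}; from S->ε we get {ε}. So FIRST(S) = {ε, f, g}.
FIRST(J): from J->S C g we get {f, g}; from J->ε we get {ε}. So FIRST(J) = {ε, f, g}.
FOLLOW(S) includes $ since S is the start symbol.
FOLLOW(S): in S->J S S (occurrence 1), S is followed by S with FIRST {ε, f, g}; in S->J S S (occurrence 1), the suffix after S is nullable (adds nothing new); in S->J S S (occurrence 2), the suffix after S is empty (adds nothing new); in J->S C g, S is followed by C g with FIRST {f, g}. Thus FOLLOW(S) = {$, f, g}.
FOLLOW(J): in S->J J C (occurrence 1), J is followed by J C with FIRST {ε, f, g}; in S->J J C (occurrence 1), the suffix after J is nullable, so FOLLOW(J) ⊇ FOLLOW(S) = {$, f, g}; in S->J J C (occurrence 2), J is followed by C with FIRST {ε, f, g}; in S->J J C (occurrence 2), the suffix after J is nullable, so FOLLOW(J) ⊇ FOLLOW(S) = {$, f, g}; in S->J S S, J is followed by S S with FIRST {ε, f, g}; in S->J S S, the suffix after J is nullable, so FOLLOW(J) ⊇ FOLLOW(S) = {$, f, g}. Thus FOLLOW(J) = {$, f, g}.
FOLLOW(C): in S->J J C, the suffix after C is empty, so FOLLOW(C) ⊇ FOLLOW(S) = {$, f, g}; in J->S C g, C is followed by g with FIRST {g}. Thus FOLLOW(C) = {$, f, g}.
FOLLOW(B): in C->B c, B is followed by c with FIRST {c}. Thus FOLLOW(B) = {c}.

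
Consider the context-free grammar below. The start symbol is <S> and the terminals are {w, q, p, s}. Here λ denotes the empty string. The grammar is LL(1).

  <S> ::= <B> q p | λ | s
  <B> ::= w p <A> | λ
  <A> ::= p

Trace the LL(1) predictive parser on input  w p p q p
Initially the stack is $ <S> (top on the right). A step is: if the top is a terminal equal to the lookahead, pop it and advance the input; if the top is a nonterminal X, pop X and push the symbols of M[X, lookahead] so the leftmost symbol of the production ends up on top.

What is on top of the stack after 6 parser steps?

q

step 1: stack=$ <S>  input=w p p q p $  — expand <S> ::= <B> q p
step 2: stack=$ p q <B>  input=w p p q p $  — expand <B> ::= w p <A>
step 3: stack=$ p q <A> p w  input=w p p q p $  — match w
step 4: stack=$ p q <A> p  input=p p q p $  — match p
step 5: stack=$ p q <A>  input=p q p $  — expand <A> ::= p
step 6: stack=$ p q p  input=p q p $  — match p
Stack after step 6: $ p q (top = q).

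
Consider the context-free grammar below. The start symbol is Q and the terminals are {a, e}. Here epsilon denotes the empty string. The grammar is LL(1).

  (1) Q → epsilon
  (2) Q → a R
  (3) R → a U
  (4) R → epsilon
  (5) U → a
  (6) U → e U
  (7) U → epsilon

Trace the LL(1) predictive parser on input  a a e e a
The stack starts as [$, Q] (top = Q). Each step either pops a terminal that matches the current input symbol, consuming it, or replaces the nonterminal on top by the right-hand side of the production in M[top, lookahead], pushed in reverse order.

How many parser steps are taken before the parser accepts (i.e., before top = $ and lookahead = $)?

      Stack  Input        Action
   1  $ Q    a a e e a $  expand Q → a R
   2  $ R a  a a e e a $  match a
   3  $ R    a e e a $    expand R → a U
   4  $ U a  a e e a $    match a
   5  $ U    e e a $      expand U → e U
   6  $ U e  e e a $      match e
   7  $ U    e a $        expand U → e U
   8  $ U e  e a $        match e
   9  $ U    a $          expand U → a
  10  $ a    a $          match a
Accept reached after 10 steps.

10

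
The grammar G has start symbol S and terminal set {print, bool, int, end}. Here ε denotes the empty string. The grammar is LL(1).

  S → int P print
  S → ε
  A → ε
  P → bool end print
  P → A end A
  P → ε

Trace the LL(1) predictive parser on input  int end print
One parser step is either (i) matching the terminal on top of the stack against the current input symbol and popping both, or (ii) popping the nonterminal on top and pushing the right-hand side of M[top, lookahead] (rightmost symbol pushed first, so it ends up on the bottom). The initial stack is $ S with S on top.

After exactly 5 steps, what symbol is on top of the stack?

step 1: stack=$ S  input=int end print $  — expand S → int P print
step 2: stack=$ print P int  input=int end print $  — match int
step 3: stack=$ print P  input=end print $  — expand P → A end A
step 4: stack=$ print A end A  input=end print $  — expand A → ε
step 5: stack=$ print A end  input=end print $  — match end
Stack after step 5: $ print A (top = A).

A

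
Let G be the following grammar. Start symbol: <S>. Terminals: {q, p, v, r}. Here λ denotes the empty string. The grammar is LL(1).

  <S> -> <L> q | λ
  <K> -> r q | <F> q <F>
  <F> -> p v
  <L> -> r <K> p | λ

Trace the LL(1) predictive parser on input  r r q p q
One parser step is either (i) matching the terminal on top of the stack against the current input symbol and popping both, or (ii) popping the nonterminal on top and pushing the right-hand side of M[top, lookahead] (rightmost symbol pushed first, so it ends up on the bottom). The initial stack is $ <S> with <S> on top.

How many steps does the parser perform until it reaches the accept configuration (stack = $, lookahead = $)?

8

     Stack        Input        Action
  1  $ <S>        r r q p q $  expand <S> -> <L> q
  2  $ q <L>      r r q p q $  expand <L> -> r <K> p
  3  $ q p <K> r  r r q p q $  match r
  4  $ q p <K>    r q p q $    expand <K> -> r q
  5  $ q p q r    r q p q $    match r
  6  $ q p q      q p q $      match q
  7  $ q p        p q $        match p
  8  $ q          q $          match q
Accept reached after 8 steps.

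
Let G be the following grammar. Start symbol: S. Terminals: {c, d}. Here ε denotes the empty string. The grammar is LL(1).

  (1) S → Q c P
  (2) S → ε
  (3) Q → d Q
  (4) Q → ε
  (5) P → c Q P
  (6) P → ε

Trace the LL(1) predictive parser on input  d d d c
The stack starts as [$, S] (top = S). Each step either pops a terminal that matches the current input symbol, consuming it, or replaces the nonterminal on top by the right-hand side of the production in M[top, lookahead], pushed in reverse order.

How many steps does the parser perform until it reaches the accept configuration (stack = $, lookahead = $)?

10

      Stack      Input      Action
   1  $ S        d d d c $  expand S → Q c P
   2  $ P c Q    d d d c $  expand Q → d Q
   3  $ P c Q d  d d d c $  match d
   4  $ P c Q    d d c $    expand Q → d Q
   5  $ P c Q d  d d c $    match d
   6  $ P c Q    d c $      expand Q → d Q
   7  $ P c Q d  d c $      match d
   8  $ P c Q    c $        expand Q → ε
   9  $ P c      c $        match c
  10  $ P        $          expand P → ε
Accept reached after 10 steps.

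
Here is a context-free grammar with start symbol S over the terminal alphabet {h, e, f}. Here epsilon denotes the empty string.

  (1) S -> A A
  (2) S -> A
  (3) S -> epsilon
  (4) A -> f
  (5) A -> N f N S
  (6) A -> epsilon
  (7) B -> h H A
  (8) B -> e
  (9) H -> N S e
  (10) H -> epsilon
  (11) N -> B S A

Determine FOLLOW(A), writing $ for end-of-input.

FIRST(B): from B->h H A we get {h}; from B->e we get {e}. So FIRST(B) = {e, h}.
FIRST(N): from N->B S A we get {e, h}. So FIRST(N) = {e, h}.
FIRST(A): from A->f we get {f}; from A->N f N S we get {e, h}; from A->epsilon we get {epsilon}. So FIRST(A) = {epsilon, e, f, h}.
FIRST(H): from H->N S e we get {e, h}; from H->epsilon we get {epsilon}. So FIRST(H) = {epsilon, e, h}.
FIRST(S): from S->A A we get {epsilon, e, f, h}; from S->A we get {epsilon, e, f, h}; from S->epsilon we get {epsilon}. So FIRST(S) = {epsilon, e, f, h}.
FOLLOW(S) includes $ since S is the start symbol.
FOLLOW(S): in A->N f N S, the suffix after S is empty, so FOLLOW(S) ⊇ FOLLOW(A) = {$, e, f, h}; in H->N S e, S is followed by e with FIRST {e}; in N->B S A, S is followed by A with FIRST {epsilon, e, f, h}; in N->B S A, the suffix after S is nullable, so FOLLOW(S) ⊇ FOLLOW(N) = {$, e, f, h}. Thus FOLLOW(S) = {$, e, f, h}.
FOLLOW(A): in S->A A (occurrence 1), A is followed by A with FIRST {epsilon, e, f, h}; in S->A A (occurrence 1), the suffix after A is nullable, so FOLLOW(A) ⊇ FOLLOW(S) = {$, e, f, h}; in S->A A (occurrence 2), the suffix after A is empty, so FOLLOW(A) ⊇ FOLLOW(S) = {$, e, f, h}; in S->A, the suffix after A is empty, so FOLLOW(A) ⊇ FOLLOW(S) = {$, e, f, h}; in B->h H A, the suffix after A is empty, so FOLLOW(A) ⊇ FOLLOW(B) = {$, e, f, h}; in N->B S A, the suffix after A is empty, so FOLLOW(A) ⊇ FOLLOW(N) = {$, e, f, h}. Thus FOLLOW(A) = {$, e, f, h}.
FOLLOW(N): in A->N f N S (occurrence 1), N is followed by f N S with FIRST {f}; in A->N f N S (occurrence 2), N is followed by S with FIRST {epsilon, e, f, h}; in A->N f N S (occurrence 2), the suffix after N is nullable, so FOLLOW(N) ⊇ FOLLOW(A) = {$, e, f, h}; in H->N S e, N is followed by S e with FIRST {e, f, h}. Thus FOLLOW(N) = {$, e, f, h}.
FOLLOW(B): in N->B S A, B is followed by S A with FIRST {epsilon, e, f, h}; in N->B S A, the suffix after B is nullable, so FOLLOW(B) ⊇ FOLLOW(N) = {$, e, f, h}. Thus FOLLOW(B) = {$, e, f, h}.
FOLLOW(H): in B->h H A, H is followed by A with FIRST {epsilon, e, f, h}; in B->h H A, the suffix after H is nullable, so FOLLOW(H) ⊇ FOLLOW(B) = {$, e, f, h}. Thus FOLLOW(H) = {$, e, f, h}.

{$, e, f, h}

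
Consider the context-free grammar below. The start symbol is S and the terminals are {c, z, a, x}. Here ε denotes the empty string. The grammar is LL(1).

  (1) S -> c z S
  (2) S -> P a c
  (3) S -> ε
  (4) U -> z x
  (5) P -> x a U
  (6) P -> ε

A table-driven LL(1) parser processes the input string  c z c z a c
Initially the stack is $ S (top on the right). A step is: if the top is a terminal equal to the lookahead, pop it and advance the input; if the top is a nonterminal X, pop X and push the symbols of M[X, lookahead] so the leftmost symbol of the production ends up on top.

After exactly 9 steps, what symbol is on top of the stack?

c

     Stack    Input          Action
  1  $ S      c z c z a c $  expand S -> c z S
  2  $ S z c  c z c z a c $  match c
  3  $ S z    z c z a c $    match z
  4  $ S      c z a c $      expand S -> c z S
  5  $ S z c  c z a c $      match c
  6  $ S z    z a c $        match z
  7  $ S      a c $          expand S -> P a c
  8  $ c a P  a c $          expand P -> ε
  9  $ c a    a c $          match a
Stack after step 9: $ c (top = c).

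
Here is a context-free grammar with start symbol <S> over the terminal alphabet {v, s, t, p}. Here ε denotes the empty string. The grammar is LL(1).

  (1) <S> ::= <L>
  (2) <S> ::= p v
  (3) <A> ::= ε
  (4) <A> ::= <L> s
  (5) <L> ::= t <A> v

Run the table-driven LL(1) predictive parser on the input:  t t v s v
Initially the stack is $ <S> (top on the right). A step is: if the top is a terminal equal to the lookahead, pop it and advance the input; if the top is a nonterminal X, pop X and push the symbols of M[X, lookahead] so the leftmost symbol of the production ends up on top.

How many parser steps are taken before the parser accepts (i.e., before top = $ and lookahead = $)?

step 1: stack=$ <S>  input=t t v s v $  — expand <S> ::= <L>
step 2: stack=$ <L>  input=t t v s v $  — expand <L> ::= t <A> v
step 3: stack=$ v <A> t  input=t t v s v $  — match t
step 4: stack=$ v <A>  input=t v s v $  — expand <A> ::= <L> s
step 5: stack=$ v s <L>  input=t v s v $  — expand <L> ::= t <A> v
step 6: stack=$ v s v <A> t  input=t v s v $  — match t
step 7: stack=$ v s v <A>  input=v s v $  — expand <A> ::= ε
step 8: stack=$ v s v  input=v s v $  — match v
step 9: stack=$ v s  input=s v $  — match s
step 10: stack=$ v  input=v $  — match v
Accept reached after 10 steps.

10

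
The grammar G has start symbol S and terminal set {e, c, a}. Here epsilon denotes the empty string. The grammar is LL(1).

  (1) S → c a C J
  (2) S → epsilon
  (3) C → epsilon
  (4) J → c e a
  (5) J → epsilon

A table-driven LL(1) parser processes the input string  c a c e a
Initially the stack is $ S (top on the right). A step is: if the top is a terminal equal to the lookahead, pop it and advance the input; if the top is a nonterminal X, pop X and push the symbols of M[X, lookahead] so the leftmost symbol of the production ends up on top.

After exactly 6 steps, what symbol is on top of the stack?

e

step 1: stack=$ S  input=c a c e a $  — expand S → c a C J
step 2: stack=$ J C a c  input=c a c e a $  — match c
step 3: stack=$ J C a  input=a c e a $  — match a
step 4: stack=$ J C  input=c e a $  — expand C → epsilon
step 5: stack=$ J  input=c e a $  — expand J → c e a
step 6: stack=$ a e c  input=c e a $  — match c
Stack after step 6: $ a e (top = e).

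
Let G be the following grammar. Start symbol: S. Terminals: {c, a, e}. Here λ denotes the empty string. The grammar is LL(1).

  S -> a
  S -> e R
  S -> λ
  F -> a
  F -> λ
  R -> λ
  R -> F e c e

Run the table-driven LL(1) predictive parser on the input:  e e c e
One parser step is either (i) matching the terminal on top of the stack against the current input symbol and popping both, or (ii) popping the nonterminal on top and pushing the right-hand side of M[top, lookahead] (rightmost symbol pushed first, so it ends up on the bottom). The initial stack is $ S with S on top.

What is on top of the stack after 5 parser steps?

step 1: stack=$ S  input=e e c e $  — expand S -> e R
step 2: stack=$ R e  input=e e c e $  — match e
step 3: stack=$ R  input=e c e $  — expand R -> F e c e
step 4: stack=$ e c e F  input=e c e $  — expand F -> λ
step 5: stack=$ e c e  input=e c e $  — match e
Stack after step 5: $ e c (top = c).

c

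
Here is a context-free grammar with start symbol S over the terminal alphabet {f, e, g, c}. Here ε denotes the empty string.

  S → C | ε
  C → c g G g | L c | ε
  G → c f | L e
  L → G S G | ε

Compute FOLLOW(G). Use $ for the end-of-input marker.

{c, e, g}

FIRST(S): from S→C we get {ε, c, e}; from S→ε we get {ε}. So FIRST(S) = {ε, c, e}.
FIRST(C): from C→c g G g we get {c}; from C→L c we get {c, e}; from C→ε we get {ε}. So FIRST(C) = {ε, c, e}.
FIRST(G): from G→c f we get {c}; from G→L e we get {c, e}. So FIRST(G) = {c, e}.
FIRST(L): from L→G S G we get {c, e}; from L→ε we get {ε}. So FIRST(L) = {ε, c, e}.
FOLLOW(S) includes $ since S is the start symbol.
FOLLOW(S): in L→G S G, S is followed by G with FIRST {c, e}. Thus FOLLOW(S) = {$, c, e}.
FOLLOW(C): in S→C, the suffix after C is empty, so FOLLOW(C) ⊇ FOLLOW(S) = {$, c, e}. Thus FOLLOW(C) = {$, c, e}.
FOLLOW(L): in C→L c, L is followed by c with FIRST {c}; in G→L e, L is followed by e with FIRST {e}. Thus FOLLOW(L) = {c, e}.
FOLLOW(G): in C→c g G g, G is followed by g with FIRST {g}; in L→G S G (occurrence 1), G is followed by S G with FIRST {c, e}; in L→G S G (occurrence 2), the suffix after G is empty, so FOLLOW(G) ⊇ FOLLOW(L) = {c, e}. Thus FOLLOW(G) = {c, e, g}.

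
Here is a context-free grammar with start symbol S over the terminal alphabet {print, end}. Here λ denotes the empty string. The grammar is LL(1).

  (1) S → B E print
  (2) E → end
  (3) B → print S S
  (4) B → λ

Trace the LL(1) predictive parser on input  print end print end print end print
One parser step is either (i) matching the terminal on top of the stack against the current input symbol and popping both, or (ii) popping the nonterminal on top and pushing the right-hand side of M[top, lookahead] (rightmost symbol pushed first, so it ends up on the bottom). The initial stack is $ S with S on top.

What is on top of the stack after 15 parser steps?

step 1: stack=$ S  input=print end print end print end print $  — expand S → B E print
step 2: stack=$ print E B  input=print end print end print end print $  — expand B → print S S
step 3: stack=$ print E S S print  input=print end print end print end print $  — match print
step 4: stack=$ print E S S  input=end print end print end print $  — expand S → B E print
step 5: stack=$ print E S print E B  input=end print end print end print $  — expand B → λ
step 6: stack=$ print E S print E  input=end print end print end print $  — expand E → end
step 7: stack=$ print E S print end  input=end print end print end print $  — match end
step 8: stack=$ print E S print  input=print end print end print $  — match print
step 9: stack=$ print E S  input=end print end print $  — expand S → B E print
step 10: stack=$ print E print E B  input=end print end print $  — expand B → λ
step 11: stack=$ print E print E  input=end print end print $  — expand E → end
step 12: stack=$ print E print end  input=end print end print $  — match end
step 13: stack=$ print E print  input=print end print $  — match print
step 14: stack=$ print E  input=end print $  — expand E → end
step 15: stack=$ print end  input=end print $  — match end
Stack after step 15: $ print (top = print).

print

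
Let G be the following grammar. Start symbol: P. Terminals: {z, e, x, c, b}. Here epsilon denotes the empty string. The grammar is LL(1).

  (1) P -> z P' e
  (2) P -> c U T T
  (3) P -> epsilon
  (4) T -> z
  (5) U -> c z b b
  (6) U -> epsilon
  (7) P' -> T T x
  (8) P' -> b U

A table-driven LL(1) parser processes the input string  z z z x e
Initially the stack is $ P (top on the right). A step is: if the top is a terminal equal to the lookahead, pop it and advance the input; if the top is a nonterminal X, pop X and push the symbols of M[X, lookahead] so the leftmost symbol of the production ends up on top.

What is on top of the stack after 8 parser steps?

     Stack      Input        Action
  1  $ P        z z z x e $  expand P -> z P' e
  2  $ e P' z   z z z x e $  match z
  3  $ e P'     z z x e $    expand P' -> T T x
  4  $ e x T T  z z x e $    expand T -> z
  5  $ e x T z  z z x e $    match z
  6  $ e x T    z x e $      expand T -> z
  7  $ e x z    z x e $      match z
  8  $ e x      x e $        match x
Stack after step 8: $ e (top = e).

e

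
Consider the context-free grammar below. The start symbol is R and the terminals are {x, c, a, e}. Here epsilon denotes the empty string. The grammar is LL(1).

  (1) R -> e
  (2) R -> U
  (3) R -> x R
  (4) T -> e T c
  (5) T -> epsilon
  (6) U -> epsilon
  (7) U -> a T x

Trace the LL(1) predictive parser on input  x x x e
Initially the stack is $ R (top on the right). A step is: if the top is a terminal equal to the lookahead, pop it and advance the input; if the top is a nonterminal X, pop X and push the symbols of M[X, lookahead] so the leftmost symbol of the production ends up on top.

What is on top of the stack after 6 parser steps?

R

step 1: stack=$ R  input=x x x e $  — expand R -> x R
step 2: stack=$ R x  input=x x x e $  — match x
step 3: stack=$ R  input=x x e $  — expand R -> x R
step 4: stack=$ R x  input=x x e $  — match x
step 5: stack=$ R  input=x e $  — expand R -> x R
step 6: stack=$ R x  input=x e $  — match x
Stack after step 6: $ R (top = R).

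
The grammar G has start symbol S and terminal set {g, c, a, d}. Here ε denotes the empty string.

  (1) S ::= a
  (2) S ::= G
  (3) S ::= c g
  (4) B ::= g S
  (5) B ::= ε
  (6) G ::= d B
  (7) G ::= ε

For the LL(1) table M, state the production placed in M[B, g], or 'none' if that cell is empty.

FIRST(B) = {ε, g}
FIRST(G) = {ε, d}
FIRST(S) = {ε, a, c, d}  (via G)
FOLLOW(S) includes $ since S is the start symbol.
FOLLOW(G): in S::=G, the suffix after G is empty, so FOLLOW(G) ⊇ FOLLOW(S) = {$}. Thus FOLLOW(G) = {$}.
FOLLOW(B): in G::=d B, the suffix after B is empty, so FOLLOW(B) ⊇ FOLLOW(G) = {$}. Thus FOLLOW(B) = {$}.
For B ::= g S: FIRST(g S) = {g}, so it goes in M[B, t] for t ∈ {g}.
For B ::= ε: FIRST(ε) = {ε}, so it goes in M[B, t] for t ∈ {}; since ε ∈ FIRST, also for every t ∈ FOLLOW(B) = {$}.

B ::= g S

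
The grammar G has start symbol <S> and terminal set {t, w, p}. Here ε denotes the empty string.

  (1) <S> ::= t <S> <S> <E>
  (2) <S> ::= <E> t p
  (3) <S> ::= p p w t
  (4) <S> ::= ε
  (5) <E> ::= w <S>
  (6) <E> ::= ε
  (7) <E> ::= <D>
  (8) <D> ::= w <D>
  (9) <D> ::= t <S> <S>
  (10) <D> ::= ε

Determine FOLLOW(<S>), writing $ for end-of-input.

{$, p, t, w}

FIRST(<D>) = {ε, t, w}
FIRST(<E>) = {ε, t, w}  (via <D>)
FIRST(<S>) = {ε, p, t, w}  (via <E> t p)
FOLLOW(<S>) includes $ since <S> is the start symbol.
FOLLOW(<S>): in <S>::=t <S> <S> <E> (occurrence 1), <S> is followed by <S> <E> with FIRST {ε, p, t, w}; in <S>::=t <S> <S> <E> (occurrence 1), the suffix after <S> is nullable (adds nothing new); in <S>::=t <S> <S> <E> (occurrence 2), <S> is followed by <E> with FIRST {ε, t, w}; in <S>::=t <S> <S> <E> (occurrence 2), the suffix after <S> is nullable (adds nothing new); in <E>::=w <S>, the suffix after <S> is empty, so FOLLOW(<S>) ⊇ FOLLOW(<E>) = {$, p, t, w}; in <D>::=t <S> <S> (occurrence 1), <S> is followed by <S> with FIRST {ε, p, t, w}; in <D>::=t <S> <S> (occurrence 1), the suffix after <S> is nullable, so FOLLOW(<S>) ⊇ FOLLOW(<D>) = {$, p, t, w}; in <D>::=t <S> <S> (occurrence 2), the suffix after <S> is empty, so FOLLOW(<S>) ⊇ FOLLOW(<D>) = {$, p, t, w}. Thus FOLLOW(<S>) = {$, p, t, w}.
FOLLOW(<E>): in <S>::=t <S> <S> <E>, the suffix after <E> is empty, so FOLLOW(<E>) ⊇ FOLLOW(<S>) = {$, p, t, w}; in <S>::=<E> t p, <E> is followed by t p with FIRST {t}. Thus FOLLOW(<E>) = {$, p, t, w}.
FOLLOW(<D>): in <E>::=<D>, the suffix after <D> is empty, so FOLLOW(<D>) ⊇ FOLLOW(<E>) = {$, p, t, w}; in <D>::=w <D>, the suffix after <D> is empty (adds nothing new). Thus FOLLOW(<D>) = {$, p, t, w}.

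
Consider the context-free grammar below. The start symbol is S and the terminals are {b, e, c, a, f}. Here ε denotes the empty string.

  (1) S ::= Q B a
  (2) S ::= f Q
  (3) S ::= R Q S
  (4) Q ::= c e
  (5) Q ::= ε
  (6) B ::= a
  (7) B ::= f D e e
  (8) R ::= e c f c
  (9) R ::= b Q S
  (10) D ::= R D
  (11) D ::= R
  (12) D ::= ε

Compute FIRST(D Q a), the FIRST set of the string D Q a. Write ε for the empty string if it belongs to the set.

{a, b, c, e}

FIRST(Q): from Q::=c e we get {c}; from Q::=ε we get {ε}. So FIRST(Q) = {ε, c}.
FIRST(B): from B::=a we get {a}; from B::=f D e e we get {f}. So FIRST(B) = {a, f}.
FIRST(R): from R::=e c f c we get {e}; from R::=b Q S we get {b}. So FIRST(R) = {b, e}.
FIRST(S): from S::=Q B a we get {a, c, f}; from S::=f Q we get {f}; from S::=R Q S we get {b, e}. So FIRST(S) = {a, b, c, e, f}.
FIRST(D): from D::=R D we get {b, e}; from D::=R we get {b, e}; from D::=ε we get {ε}. So FIRST(D) = {ε, b, e}.
FIRST(D Q a): take FIRST of each symbol in turn, carrying on past any symbol whose FIRST contains ε; result {a, b, c, e}.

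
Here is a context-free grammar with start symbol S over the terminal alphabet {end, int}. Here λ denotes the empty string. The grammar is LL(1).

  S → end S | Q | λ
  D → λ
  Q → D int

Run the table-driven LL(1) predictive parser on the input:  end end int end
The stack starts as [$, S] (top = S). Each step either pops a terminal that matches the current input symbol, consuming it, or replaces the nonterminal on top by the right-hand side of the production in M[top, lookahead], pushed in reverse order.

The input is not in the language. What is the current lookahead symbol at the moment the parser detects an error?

end

     Stack    Input              Action
  1  $ S      end end int end $  expand S → end S
  2  $ S end  end end int end $  match end
  3  $ S      end int end $      expand S → end S
  4  $ S end  end int end $      match end
  5  $ S      int end $          expand S → Q
  6  $ Q      int end $          expand Q → D int
  7  $ int D  int end $          expand D → λ
  8  $ int    int end $          match int
  9  $        end $              error: stack empty but input remains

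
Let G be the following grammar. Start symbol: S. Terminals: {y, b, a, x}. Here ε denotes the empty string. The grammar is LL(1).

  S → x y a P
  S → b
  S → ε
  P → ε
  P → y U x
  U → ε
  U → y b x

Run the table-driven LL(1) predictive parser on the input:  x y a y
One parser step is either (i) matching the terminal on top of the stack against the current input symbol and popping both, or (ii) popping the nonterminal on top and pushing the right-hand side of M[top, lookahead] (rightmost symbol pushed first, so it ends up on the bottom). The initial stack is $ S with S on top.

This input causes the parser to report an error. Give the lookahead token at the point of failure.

step 1: stack=$ S  input=x y a y $  — expand S → x y a P
step 2: stack=$ P a y x  input=x y a y $  — match x
step 3: stack=$ P a y  input=y a y $  — match y
step 4: stack=$ P a  input=a y $  — match a
step 5: stack=$ P  input=y $  — expand P → y U x
step 6: stack=$ x U y  input=y $  — match y
step 7: stack=$ x U  input=$  — error: M[U, $] is empty

$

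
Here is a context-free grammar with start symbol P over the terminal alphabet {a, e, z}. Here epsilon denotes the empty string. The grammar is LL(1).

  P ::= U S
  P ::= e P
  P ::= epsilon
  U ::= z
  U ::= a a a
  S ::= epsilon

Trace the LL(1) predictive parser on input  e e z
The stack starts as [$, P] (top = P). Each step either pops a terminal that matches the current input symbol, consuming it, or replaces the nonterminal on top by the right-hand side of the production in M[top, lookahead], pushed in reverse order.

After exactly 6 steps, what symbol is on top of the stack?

z

     Stack  Input    Action
  1  $ P    e e z $  expand P ::= e P
  2  $ P e  e e z $  match e
  3  $ P    e z $    expand P ::= e P
  4  $ P e  e z $    match e
  5  $ P    z $      expand P ::= U S
  6  $ S U  z $      expand U ::= z
Stack after step 6: $ S z (top = z).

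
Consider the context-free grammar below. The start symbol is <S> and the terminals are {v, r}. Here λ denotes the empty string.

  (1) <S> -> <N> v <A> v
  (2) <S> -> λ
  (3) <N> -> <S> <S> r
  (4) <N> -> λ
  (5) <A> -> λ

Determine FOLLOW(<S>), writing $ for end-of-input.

{$, r, v}

FIRST(<A>): from <A>->λ we get {λ}. So FIRST(<A>) = {λ}.
FIRST(<S>): from <S>-><N> v <A> v we get {r, v}; from <S>->λ we get {λ}. So FIRST(<S>) = {λ, r, v}.
FIRST(<N>): from <N>-><S> <S> r we get {r, v}; from <N>->λ we get {λ}. So FIRST(<N>) = {λ, r, v}.
FOLLOW(<S>) includes $ since <S> is the start symbol.
FOLLOW(<S>): in <N>-><S> <S> r (occurrence 1), <S> is followed by <S> r with FIRST {r, v}; in <N>-><S> <S> r (occurrence 2), <S> is followed by r with FIRST {r}. Thus FOLLOW(<S>) = {$, r, v}.
FOLLOW(<N>): in <S>-><N> v <A> v, <N> is followed by v <A> v with FIRST {v}. Thus FOLLOW(<N>) = {v}.
FOLLOW(<A>): in <S>-><N> v <A> v, <A> is followed by v with FIRST {v}. Thus FOLLOW(<A>) = {v}.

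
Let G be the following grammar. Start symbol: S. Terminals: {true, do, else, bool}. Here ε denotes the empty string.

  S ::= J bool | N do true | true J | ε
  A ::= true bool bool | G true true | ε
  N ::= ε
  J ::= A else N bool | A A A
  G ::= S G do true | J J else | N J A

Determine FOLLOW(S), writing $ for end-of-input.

{$, bool, do, else, true}

FIRST(N): from N::=ε we get {ε}. So FIRST(N) = {ε}.
FIRST(S): from S::=J bool we get {bool, do, else, true}; from S::=N do true we get {do}; from S::=true J we get {true}; from S::=ε we get {ε}. So FIRST(S) = {ε, bool, do, else, true}.
FIRST(A): from A::=true bool bool we get {true}; from A::=G true true we get {bool, do, else, true}; from A::=ε we get {ε}. So FIRST(A) = {ε, bool, do, else, true}.
FIRST(J): from J::=A else N bool we get {bool, do, else, true}; from J::=A A A we get {ε, bool, do, else, true}. So FIRST(J) = {ε, bool, do, else, true}.
FIRST(G): from G::=S G do true we get {bool, do, else, true}; from G::=J J else we get {bool, do, else, true}; from G::=N J A we get {ε, bool, do, else, true}. So FIRST(G) = {ε, bool, do, else, true}.
FOLLOW(S) includes $ since S is the start symbol.
FOLLOW(S): in G::=S G do true, S is followed by G do true with FIRST {bool, do, else, true}. Thus FOLLOW(S) = {$, bool, do, else, true}.
FOLLOW(G): in A::=G true true, G is followed by true true with FIRST {true}; in G::=S G do true, G is followed by do true with FIRST {do}. Thus FOLLOW(G) = {do, true}.
FOLLOW(N): in S::=N do true, N is followed by do true with FIRST {do}; in J::=A else N bool, N is followed by bool with FIRST {bool}; in G::=N J A, N is followed by J A with FIRST {ε, bool, do, else, true}; in G::=N J A, the suffix after N is nullable, so FOLLOW(N) ⊇ FOLLOW(G) = {do, true}. Thus FOLLOW(N) = {bool, do, else, true}.
FOLLOW(J): in S::=J bool, J is followed by bool with FIRST {bool}; in S::=true J, the suffix after J is empty, so FOLLOW(J) ⊇ FOLLOW(S) = {$, bool, do, else, true}; in G::=J J else (occurrence 1), J is followed by J else with FIRST {bool, do, else, true}; in G::=J J else (occurrence 2), J is followed by else with FIRST {else}; in G::=N J A, J is followed by A with FIRST {ε, bool, do, else, true}; in G::=N J A, the suffix after J is nullable, so FOLLOW(J) ⊇ FOLLOW(G) = {do, true}. Thus FOLLOW(J) = {$, bool, do, else, true}.
FOLLOW(A): in J::=A else N bool, A is followed by else N bool with FIRST {else}; in J::=A A A (occurrence 1), A is followed by A A with FIRST {ε, bool, do, else, true}; in J::=A A A (occurrence 1), the suffix after A is nullable, so FOLLOW(A) ⊇ FOLLOW(J) = {$, bool, do, else, true}; in J::=A A A (occurrence 2), A is followed by A with FIRST {ε, bool, do, else, true}; in J::=A A A (occurrence 2), the suffix after A is nullable, so FOLLOW(A) ⊇ FOLLOW(J) = {$, bool, do, else, true}; in J::=A A A (occurrence 3), the suffix after A is empty, so FOLLOW(A) ⊇ FOLLOW(J) = {$, bool, do, else, true}; in G::=N J A, the suffix after A is empty, so FOLLOW(A) ⊇ FOLLOW(G) = {do, true}. Thus FOLLOW(A) = {$, bool, do, else, true}.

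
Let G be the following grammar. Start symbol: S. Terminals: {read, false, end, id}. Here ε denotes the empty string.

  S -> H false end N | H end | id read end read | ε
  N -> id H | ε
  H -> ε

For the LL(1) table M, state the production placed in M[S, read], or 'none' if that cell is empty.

FIRST(N) = {ε, id}
FIRST(H) = {ε}
FIRST(S) = {ε, end, false, id}  (via H false end N, H end)
FOLLOW(S) includes $ since S is the start symbol.
FOLLOW(S): S appears on no right-hand side. Thus FOLLOW(S) = {$}.
For S -> H false end N: FIRST(H false end N) = {false}, so it goes in M[S, t] for t ∈ {false}.
For S -> H end: FIRST(H end) = {end}, so it goes in M[S, t] for t ∈ {end}.
For S -> id read end read: FIRST(id read end read) = {id}, so it goes in M[S, t] for t ∈ {id}.
For S -> ε: FIRST(ε) = {ε}, so it goes in M[S, t] for t ∈ {}; since ε ∈ FIRST, also for every t ∈ FOLLOW(S) = {$}.
None of these place a production in M[S, read].

none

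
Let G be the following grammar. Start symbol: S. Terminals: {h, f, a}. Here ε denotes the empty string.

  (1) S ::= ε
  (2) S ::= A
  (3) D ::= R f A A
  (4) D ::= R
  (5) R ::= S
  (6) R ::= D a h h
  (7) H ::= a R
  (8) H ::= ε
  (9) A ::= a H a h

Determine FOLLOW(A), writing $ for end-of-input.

FIRST(H): from H::=a R we get {a}; from H::=ε we get {ε}. So FIRST(H) = {ε, a}.
FIRST(A): from A::=a H a h we get {a}. So FIRST(A) = {a}.
FIRST(S): from S::=ε we get {ε}; from S::=A we get {a}. So FIRST(S) = {ε, a}.
FIRST(D): from D::=R f A A we get {a, f}; from D::=R we get {ε, a, f}. So FIRST(D) = {ε, a, f}.
FIRST(R): from R::=S we get {ε, a}; from R::=D a h h we get {a, f}. So FIRST(R) = {ε, a, f}.
FOLLOW(S) includes $ since S is the start symbol.
FOLLOW(D): in R::=D a h h, D is followed by a h h with FIRST {a}. Thus FOLLOW(D) = {a}.
FOLLOW(H): in A::=a H a h, H is followed by a h with FIRST {a}. Thus FOLLOW(H) = {a}.
FOLLOW(R): in D::=R f A A, R is followed by f A A with FIRST {f}; in D::=R, the suffix after R is empty, so FOLLOW(R) ⊇ FOLLOW(D) = {a}; in H::=a R, the suffix after R is empty, so FOLLOW(R) ⊇ FOLLOW(H) = {a}. Thus FOLLOW(R) = {a, f}.
FOLLOW(S): in R::=S, the suffix after S is empty, so FOLLOW(S) ⊇ FOLLOW(R) = {a, f}. Thus FOLLOW(S) = {$, a, f}.
FOLLOW(A): in S::=A, the suffix after A is empty, so FOLLOW(A) ⊇ FOLLOW(S) = {$, a, f}; in D::=R f A A (occurrence 1), A is followed by A with FIRST {a}; in D::=R f A A (occurrence 2), the suffix after A is empty, so FOLLOW(A) ⊇ FOLLOW(D) = {a}. Thus FOLLOW(A) = {$, a, f}.

{$, a, f}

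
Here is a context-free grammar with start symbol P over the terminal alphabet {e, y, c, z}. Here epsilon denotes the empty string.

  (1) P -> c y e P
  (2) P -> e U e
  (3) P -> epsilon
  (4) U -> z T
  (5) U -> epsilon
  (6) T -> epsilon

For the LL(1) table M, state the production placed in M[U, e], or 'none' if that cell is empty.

U -> epsilon

FIRST(P) = {epsilon, c, e}
FIRST(U) = {epsilon, z}
FIRST(T) = {epsilon}
FOLLOW(P) includes $ since P is the start symbol.
FOLLOW(U): in P->e U e, U is followed by e with FIRST {e}. Thus FOLLOW(U) = {e}.
For U -> z T: FIRST(z T) = {z}, so it goes in M[U, t] for t ∈ {z}.
For U -> epsilon: FIRST(epsilon) = {epsilon}, so it goes in M[U, t] for t ∈ {}; since epsilon ∈ FIRST, also for every t ∈ FOLLOW(U) = {e}.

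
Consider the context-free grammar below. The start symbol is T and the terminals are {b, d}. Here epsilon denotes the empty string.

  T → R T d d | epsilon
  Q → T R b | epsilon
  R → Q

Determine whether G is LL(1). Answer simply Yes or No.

FIRST(T) = {epsilon, b, d}
FIRST(Q) = {epsilon, b, d}
FIRST(R) = {epsilon, b, d}
FOLLOW(T) = {$, b, d}
FOLLOW(Q) = {b, d}
FOLLOW(R) = {b, d}
Cell M[Q, b] receives both Q → T R b and Q → epsilon — the grammar is not LL(1).

No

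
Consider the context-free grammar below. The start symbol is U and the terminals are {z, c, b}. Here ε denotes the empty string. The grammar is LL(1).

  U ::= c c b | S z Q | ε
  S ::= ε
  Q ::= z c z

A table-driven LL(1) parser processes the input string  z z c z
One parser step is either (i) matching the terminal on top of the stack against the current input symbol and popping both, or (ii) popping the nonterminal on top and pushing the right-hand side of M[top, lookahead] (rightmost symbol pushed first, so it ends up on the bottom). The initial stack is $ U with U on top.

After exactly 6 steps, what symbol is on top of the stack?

step 1: stack=$ U  input=z z c z $  — expand U ::= S z Q
step 2: stack=$ Q z S  input=z z c z $  — expand S ::= ε
step 3: stack=$ Q z  input=z z c z $  — match z
step 4: stack=$ Q  input=z c z $  — expand Q ::= z c z
step 5: stack=$ z c z  input=z c z $  — match z
step 6: stack=$ z c  input=c z $  — match c
Stack after step 6: $ z (top = z).

z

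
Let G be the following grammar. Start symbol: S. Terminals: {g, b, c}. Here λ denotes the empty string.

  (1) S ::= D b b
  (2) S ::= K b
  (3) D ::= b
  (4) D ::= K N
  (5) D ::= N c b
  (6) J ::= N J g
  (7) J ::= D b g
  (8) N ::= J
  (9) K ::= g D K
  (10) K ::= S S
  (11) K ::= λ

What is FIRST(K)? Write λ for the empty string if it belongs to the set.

{λ, b, g}

FIRST(S) = {b, g}  (via D b b, K b)
FIRST(K) = {λ, b, g}  (via S S)
FIRST(D) = {b, g}  (via K N, N c b)
FIRST(J) = {b, g}  (via N J g, D b g)
FIRST(N) = {b, g}  (via J)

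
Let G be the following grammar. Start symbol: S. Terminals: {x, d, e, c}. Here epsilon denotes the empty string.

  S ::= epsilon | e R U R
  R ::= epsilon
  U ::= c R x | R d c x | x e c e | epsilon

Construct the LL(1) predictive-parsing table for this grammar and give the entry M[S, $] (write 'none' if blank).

FIRST(S) = {epsilon, e}
FIRST(R) = {epsilon}
FIRST(U) = {epsilon, c, d, x}  (via R d c x)
FOLLOW(S) includes $ since S is the start symbol.
FOLLOW(S): S appears on no right-hand side. Thus FOLLOW(S) = {$}.
For S ::= epsilon: FIRST(epsilon) = {epsilon}, so it goes in M[S, t] for t ∈ {}; since epsilon ∈ FIRST, also for every t ∈ FOLLOW(S) = {$}.
For S ::= e R U R: FIRST(e R U R) = {e}, so it goes in M[S, t] for t ∈ {e}.

S ::= epsilon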